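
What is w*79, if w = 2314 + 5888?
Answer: 647958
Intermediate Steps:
w = 8202
w*79 = 8202*79 = 647958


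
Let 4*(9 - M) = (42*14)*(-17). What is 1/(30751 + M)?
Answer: 1/33259 ≈ 3.0067e-5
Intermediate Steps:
M = 2508 (M = 9 - 42*14*(-17)/4 = 9 - 147*(-17) = 9 - ¼*(-9996) = 9 + 2499 = 2508)
1/(30751 + M) = 1/(30751 + 2508) = 1/33259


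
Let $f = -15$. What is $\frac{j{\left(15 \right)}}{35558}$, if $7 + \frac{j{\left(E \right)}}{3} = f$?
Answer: $- \frac{33}{17779} \approx -0.0018561$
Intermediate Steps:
$j{\left(E \right)} = -66$ ($j{\left(E \right)} = -21 + 3 \left(-15\right) = -21 - 45 = -66$)
$\frac{j{\left(15 \right)}}{35558} = - \frac{66}{35558} = \left(-66\right) \frac{1}{35558} = - \frac{33}{17779}$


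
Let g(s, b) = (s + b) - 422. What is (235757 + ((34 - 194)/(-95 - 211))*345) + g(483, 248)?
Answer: 12048566/51 ≈ 2.3625e+5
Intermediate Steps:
g(s, b) = -422 + b + s (g(s, b) = (b + s) - 422 = -422 + b + s)
(235757 + ((34 - 194)/(-95 - 211))*345) + g(483, 248) = (235757 + ((34 - 194)/(-95 - 211))*345) + (-422 + 248 + 483) = (235757 - 160/(-306)*345) + 309 = (235757 - 160*(-1/306)*345) + 309 = (235757 + (80/153)*345) + 309 = (235757 + 9200/51) + 309 = 12032807/51 + 309 = 12048566/51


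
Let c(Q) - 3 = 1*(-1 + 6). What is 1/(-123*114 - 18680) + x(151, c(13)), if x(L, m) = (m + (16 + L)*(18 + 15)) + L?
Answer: 185420339/32702 ≈ 5670.0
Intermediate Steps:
c(Q) = 8 (c(Q) = 3 + 1*(-1 + 6) = 3 + 1*5 = 3 + 5 = 8)
x(L, m) = 528 + m + 34*L (x(L, m) = (m + (16 + L)*33) + L = (m + (528 + 33*L)) + L = (528 + m + 33*L) + L = 528 + m + 34*L)
1/(-123*114 - 18680) + x(151, c(13)) = 1/(-123*114 - 18680) + (528 + 8 + 34*151) = 1/(-14022 - 18680) + (528 + 8 + 5134) = 1/(-32702) + 5670 = -1/32702 + 5670 = 185420339/32702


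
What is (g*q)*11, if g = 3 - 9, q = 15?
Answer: -990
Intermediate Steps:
g = -6
(g*q)*11 = -6*15*11 = -90*11 = -990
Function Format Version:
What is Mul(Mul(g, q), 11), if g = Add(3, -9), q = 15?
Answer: -990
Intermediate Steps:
g = -6
Mul(Mul(g, q), 11) = Mul(Mul(-6, 15), 11) = Mul(-90, 11) = -990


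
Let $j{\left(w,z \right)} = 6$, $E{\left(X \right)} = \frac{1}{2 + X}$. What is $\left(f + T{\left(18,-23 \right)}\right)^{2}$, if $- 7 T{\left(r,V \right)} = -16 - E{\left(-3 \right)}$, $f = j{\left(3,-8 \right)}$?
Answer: $\frac{3249}{49} \approx 66.306$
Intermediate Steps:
$f = 6$
$T{\left(r,V \right)} = \frac{15}{7}$ ($T{\left(r,V \right)} = - \frac{-16 - \frac{1}{2 - 3}}{7} = - \frac{-16 - \frac{1}{-1}}{7} = - \frac{-16 - -1}{7} = - \frac{-16 + 1}{7} = \left(- \frac{1}{7}\right) \left(-15\right) = \frac{15}{7}$)
$\left(f + T{\left(18,-23 \right)}\right)^{2} = \left(6 + \frac{15}{7}\right)^{2} = \left(\frac{57}{7}\right)^{2} = \frac{3249}{49}$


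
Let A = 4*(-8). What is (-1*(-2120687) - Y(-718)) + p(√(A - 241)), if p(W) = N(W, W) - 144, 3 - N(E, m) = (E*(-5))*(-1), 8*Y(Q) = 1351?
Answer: 16963017/8 - 5*I*√273 ≈ 2.1204e+6 - 82.614*I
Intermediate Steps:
Y(Q) = 1351/8 (Y(Q) = (⅛)*1351 = 1351/8)
A = -32
N(E, m) = 3 - 5*E (N(E, m) = 3 - E*(-5)*(-1) = 3 - (-5*E)*(-1) = 3 - 5*E)
p(W) = -141 - 5*W (p(W) = (3 - 5*W) - 144 = -141 - 5*W)
(-1*(-2120687) - Y(-718)) + p(√(A - 241)) = (-1*(-2120687) - 1*1351/8) + (-141 - 5*√(-32 - 241)) = (2120687 - 1351/8) + (-141 - 5*I*√273) = 16964145/8 + (-141 - 5*I*√273) = 16963017/8 - 5*I*√273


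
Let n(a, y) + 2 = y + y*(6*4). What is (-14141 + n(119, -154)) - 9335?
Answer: -27328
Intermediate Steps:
n(a, y) = -2 + 25*y (n(a, y) = -2 + (y + y*(6*4)) = -2 + (y + y*24) = -2 + (y + 24*y) = -2 + 25*y)
(-14141 + n(119, -154)) - 9335 = (-14141 + (-2 + 25*(-154))) - 9335 = (-14141 + (-2 - 3850)) - 9335 = (-14141 - 3852) - 9335 = -17993 - 9335 = -27328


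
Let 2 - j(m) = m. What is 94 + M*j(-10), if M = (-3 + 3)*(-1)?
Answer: 94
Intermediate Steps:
j(m) = 2 - m
M = 0 (M = 0*(-1) = 0)
94 + M*j(-10) = 94 + 0*(2 - 1*(-10)) = 94 + 0*(2 + 10) = 94 + 0*12 = 94 + 0 = 94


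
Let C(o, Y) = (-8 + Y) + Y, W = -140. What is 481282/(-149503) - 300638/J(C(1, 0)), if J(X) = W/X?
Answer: -89909410698/5232605 ≈ -17183.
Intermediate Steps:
C(o, Y) = -8 + 2*Y
J(X) = -140/X
481282/(-149503) - 300638/J(C(1, 0)) = 481282/(-149503) - 300638/((-140/(-8 + 2*0))) = 481282*(-1/149503) - 300638/((-140/(-8 + 0))) = -481282/149503 - 300638/((-140/(-8))) = -481282/149503 - 300638/((-140*(-1/8))) = -481282/149503 - 300638/35/2 = -481282/149503 - 300638*2/35 = -481282/149503 - 601276/35 = -89909410698/5232605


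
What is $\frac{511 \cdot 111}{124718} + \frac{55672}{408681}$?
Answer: $\frac{30124095497}{50969876958} \approx 0.59102$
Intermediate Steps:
$\frac{511 \cdot 111}{124718} + \frac{55672}{408681} = 56721 \cdot \frac{1}{124718} + 55672 \cdot \frac{1}{408681} = \frac{56721}{124718} + \frac{55672}{408681} = \frac{30124095497}{50969876958}$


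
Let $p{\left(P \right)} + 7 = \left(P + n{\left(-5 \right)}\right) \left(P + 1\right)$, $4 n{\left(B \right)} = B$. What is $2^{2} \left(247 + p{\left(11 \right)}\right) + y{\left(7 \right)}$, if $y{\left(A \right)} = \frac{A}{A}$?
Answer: $1429$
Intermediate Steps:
$n{\left(B \right)} = \frac{B}{4}$
$y{\left(A \right)} = 1$
$p{\left(P \right)} = -7 + \left(1 + P\right) \left(- \frac{5}{4} + P\right)$ ($p{\left(P \right)} = -7 + \left(P + \frac{1}{4} \left(-5\right)\right) \left(P + 1\right) = -7 + \left(P - \frac{5}{4}\right) \left(1 + P\right) = -7 + \left(- \frac{5}{4} + P\right) \left(1 + P\right) = -7 + \left(1 + P\right) \left(- \frac{5}{4} + P\right)$)
$2^{2} \left(247 + p{\left(11 \right)}\right) + y{\left(7 \right)} = 2^{2} \left(247 - \left(11 - 121\right)\right) + 1 = 4 \left(247 - -110\right) + 1 = 4 \left(247 + 110\right) + 1 = 4 \cdot 357 + 1 = 1428 + 1 = 1429$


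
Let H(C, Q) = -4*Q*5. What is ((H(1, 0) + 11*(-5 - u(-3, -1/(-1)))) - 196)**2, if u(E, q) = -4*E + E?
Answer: 122500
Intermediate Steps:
u(E, q) = -3*E
H(C, Q) = -20*Q
((H(1, 0) + 11*(-5 - u(-3, -1/(-1)))) - 196)**2 = ((-20*0 + 11*(-5 - (-3)*(-3))) - 196)**2 = ((0 + 11*(-5 - 1*9)) - 196)**2 = ((0 + 11*(-5 - 9)) - 196)**2 = ((0 + 11*(-14)) - 196)**2 = ((0 - 154) - 196)**2 = (-154 - 196)**2 = (-350)**2 = 122500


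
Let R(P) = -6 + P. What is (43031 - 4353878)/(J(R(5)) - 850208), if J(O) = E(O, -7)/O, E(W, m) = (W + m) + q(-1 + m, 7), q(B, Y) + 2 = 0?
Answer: 4310847/850198 ≈ 5.0704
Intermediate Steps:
q(B, Y) = -2 (q(B, Y) = -2 + 0 = -2)
E(W, m) = -2 + W + m (E(W, m) = (W + m) - 2 = -2 + W + m)
J(O) = (-9 + O)/O (J(O) = (-2 + O - 7)/O = (-9 + O)/O)
(43031 - 4353878)/(J(R(5)) - 850208) = (43031 - 4353878)/((-9 + (-6 + 5))/(-6 + 5) - 850208) = -4310847/((-9 - 1)/(-1) - 850208) = -4310847/(-1*(-10) - 850208) = -4310847/(10 - 850208) = -4310847/(-850198) = -4310847*(-1/850198) = 4310847/850198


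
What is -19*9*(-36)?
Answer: 6156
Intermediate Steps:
-19*9*(-36) = -171*(-36) = 6156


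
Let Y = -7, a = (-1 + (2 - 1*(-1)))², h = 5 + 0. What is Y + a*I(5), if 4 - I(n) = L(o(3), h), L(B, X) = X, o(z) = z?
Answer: -11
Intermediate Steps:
h = 5
I(n) = -1 (I(n) = 4 - 1*5 = 4 - 5 = -1)
a = 4 (a = (-1 + (2 + 1))² = (-1 + 3)² = 2² = 4)
Y + a*I(5) = -7 + 4*(-1) = -7 - 4 = -11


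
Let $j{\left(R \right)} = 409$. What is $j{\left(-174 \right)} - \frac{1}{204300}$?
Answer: $\frac{83558699}{204300} \approx 409.0$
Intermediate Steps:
$j{\left(-174 \right)} - \frac{1}{204300} = 409 - \frac{1}{204300} = \frac{83558699}{204300}$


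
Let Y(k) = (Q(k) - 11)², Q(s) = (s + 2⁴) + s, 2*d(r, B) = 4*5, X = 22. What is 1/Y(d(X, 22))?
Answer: 1/625 ≈ 0.0016000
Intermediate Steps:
d(r, B) = 10 (d(r, B) = (4*5)/2 = (½)*20 = 10)
Q(s) = 16 + 2*s (Q(s) = (s + 16) + s = (16 + s) + s = 16 + 2*s)
Y(k) = (5 + 2*k)² (Y(k) = ((16 + 2*k) - 11)² = (5 + 2*k)²)
1/Y(d(X, 22)) = 1/((5 + 2*10)²) = 1/((5 + 20)²) = 1/(25²) = 1/625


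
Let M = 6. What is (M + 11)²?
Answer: 289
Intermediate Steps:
(M + 11)² = (6 + 11)² = 17² = 289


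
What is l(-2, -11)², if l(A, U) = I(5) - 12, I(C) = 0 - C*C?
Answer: 1369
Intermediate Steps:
I(C) = -C² (I(C) = 0 - C² = -C²)
l(A, U) = -37 (l(A, U) = -1*5² - 12 = -1*25 - 12 = -25 - 12 = -37)
l(-2, -11)² = (-37)² = 1369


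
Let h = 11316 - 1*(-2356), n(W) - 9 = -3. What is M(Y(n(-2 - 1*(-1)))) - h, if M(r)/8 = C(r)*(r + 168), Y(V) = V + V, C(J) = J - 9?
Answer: -9352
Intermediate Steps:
C(J) = -9 + J
n(W) = 6 (n(W) = 9 - 3 = 6)
Y(V) = 2*V
M(r) = 8*(-9 + r)*(168 + r) (M(r) = 8*((-9 + r)*(r + 168)) = 8*((-9 + r)*(168 + r)) = 8*(-9 + r)*(168 + r))
h = 13672 (h = 11316 + 2356 = 13672)
M(Y(n(-2 - 1*(-1)))) - h = 8*(-9 + 2*6)*(168 + 2*6) - 1*13672 = 8*(-9 + 12)*(168 + 12) - 13672 = 8*3*180 - 13672 = 4320 - 13672 = -9352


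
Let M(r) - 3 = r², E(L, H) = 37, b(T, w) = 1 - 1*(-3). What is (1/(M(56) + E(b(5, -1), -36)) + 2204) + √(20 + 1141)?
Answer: 6999905/3176 + 3*√129 ≈ 2238.1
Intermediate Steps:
b(T, w) = 4 (b(T, w) = 1 + 3 = 4)
M(r) = 3 + r²
(1/(M(56) + E(b(5, -1), -36)) + 2204) + √(20 + 1141) = (1/((3 + 56²) + 37) + 2204) + √(20 + 1141) = (1/((3 + 3136) + 37) + 2204) + √1161 = (1/(3139 + 37) + 2204) + 3*√129 = (1/3176 + 2204) + 3*√129 = 6999905/3176 + 3*√129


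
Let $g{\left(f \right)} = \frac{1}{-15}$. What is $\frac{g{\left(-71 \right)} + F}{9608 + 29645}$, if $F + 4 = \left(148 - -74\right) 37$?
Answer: $\frac{123149}{588795} \approx 0.20915$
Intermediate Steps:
$g{\left(f \right)} = - \frac{1}{15}$
$F = 8210$ ($F = -4 + \left(148 - -74\right) 37 = -4 + \left(148 + 74\right) 37 = -4 + 222 \cdot 37 = -4 + 8214 = 8210$)
$\frac{g{\left(-71 \right)} + F}{9608 + 29645} = \frac{- \frac{1}{15} + 8210}{9608 + 29645} = \frac{123149}{15 \cdot 39253} = \frac{123149}{15} \cdot \frac{1}{39253} = \frac{123149}{588795}$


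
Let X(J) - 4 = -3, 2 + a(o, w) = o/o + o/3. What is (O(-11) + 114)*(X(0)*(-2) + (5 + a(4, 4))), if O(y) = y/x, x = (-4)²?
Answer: 9065/24 ≈ 377.71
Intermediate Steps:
a(o, w) = -1 + o/3 (a(o, w) = -2 + (o/o + o/3) = -2 + (1 + o*(⅓)) = -2 + (1 + o/3) = -1 + o/3)
X(J) = 1 (X(J) = 4 - 3 = 1)
x = 16
O(y) = y/16
(O(-11) + 114)*(X(0)*(-2) + (5 + a(4, 4))) = ((1/16)*(-11) + 114)*(1*(-2) + (5 + (-1 + (⅓)*4))) = (-11/16 + 114)*(-2 + (5 + (-1 + 4/3))) = 1813*(-2 + (5 + ⅓))/16 = 1813*(-2 + 16/3)/16 = (1813/16)*(10/3) = 9065/24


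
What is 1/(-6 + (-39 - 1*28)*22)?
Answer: -1/1480 ≈ -0.00067568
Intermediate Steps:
1/(-6 + (-39 - 1*28)*22) = 1/(-6 + (-39 - 28)*22) = 1/(-6 - 67*22) = 1/(-6 - 1474) = 1/(-1480) = -1/1480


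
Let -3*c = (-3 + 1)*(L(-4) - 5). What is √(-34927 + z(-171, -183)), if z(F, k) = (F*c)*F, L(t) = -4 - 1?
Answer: I*√229867 ≈ 479.44*I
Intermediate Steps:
L(t) = -5
c = -20/3 (c = -(-3 + 1)*(-5 - 5)/3 = -(-2)*(-10)/3 = -⅓*20 = -20/3 ≈ -6.6667)
z(F, k) = -20*F²/3 (z(F, k) = (F*(-20/3))*F = (-20*F/3)*F = -20*F²/3)
√(-34927 + z(-171, -183)) = √(-34927 - 20/3*(-171)²) = √(-34927 - 20/3*29241) = √(-34927 - 194940) = √(-229867) = I*√229867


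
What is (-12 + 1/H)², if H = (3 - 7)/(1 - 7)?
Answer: 441/4 ≈ 110.25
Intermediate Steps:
H = ⅔ (H = -4/(-6) = -4*(-⅙) = ⅔ ≈ 0.66667)
(-12 + 1/H)² = (-12 + 1/(⅔))² = (-12 + 3/2)² = (-21/2)² = 441/4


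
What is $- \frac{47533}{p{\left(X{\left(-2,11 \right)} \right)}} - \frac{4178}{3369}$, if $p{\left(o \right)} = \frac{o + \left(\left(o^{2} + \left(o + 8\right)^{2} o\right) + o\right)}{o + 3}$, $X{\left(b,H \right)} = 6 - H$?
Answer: $- \frac{53400449}{16845} \approx -3170.1$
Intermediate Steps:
$p{\left(o \right)} = \frac{o^{2} + 2 o + o \left(8 + o\right)^{2}}{3 + o}$ ($p{\left(o \right)} = \frac{o + \left(\left(o^{2} + \left(8 + o\right)^{2} o\right) + o\right)}{3 + o} = \frac{o + \left(\left(o^{2} + o \left(8 + o\right)^{2}\right) + o\right)}{3 + o} = \frac{o + \left(o + o^{2} + o \left(8 + o\right)^{2}\right)}{3 + o} = \frac{o^{2} + 2 o + o \left(8 + o\right)^{2}}{3 + o}$)
$- \frac{47533}{p{\left(X{\left(-2,11 \right)} \right)}} - \frac{4178}{3369} = - \frac{47533}{\left(6 - 11\right) \frac{1}{3 + \left(6 - 11\right)} \left(2 + \left(6 - 11\right) + \left(8 + \left(6 - 11\right)\right)^{2}\right)} - \frac{4178}{3369} = - \frac{47533}{\left(-5\right) \frac{1}{3 - 5} \left(2 - 5 + \left(8 - 5\right)^{2}\right)} - \frac{4178}{3369} = - \frac{47533}{\left(-5\right) \frac{1}{-2} \left(2 - 5 + 3^{2}\right)} - \frac{4178}{3369} = - \frac{47533}{\left(-5\right) \left(- \frac{1}{2}\right) \left(2 - 5 + 9\right)} - \frac{4178}{3369} = - \frac{47533}{\left(-5\right) \left(- \frac{1}{2}\right) 6} - \frac{4178}{3369} = - \frac{47533}{15} - \frac{4178}{3369} = - \frac{53400449}{16845}$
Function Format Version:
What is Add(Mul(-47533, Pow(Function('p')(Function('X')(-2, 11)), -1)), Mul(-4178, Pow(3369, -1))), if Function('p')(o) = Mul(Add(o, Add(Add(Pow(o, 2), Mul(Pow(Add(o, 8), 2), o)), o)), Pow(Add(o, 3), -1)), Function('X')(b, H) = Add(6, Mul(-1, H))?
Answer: Rational(-53400449, 16845) ≈ -3170.1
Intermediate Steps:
Function('p')(o) = Mul(Pow(Add(3, o), -1), Add(Pow(o, 2), Mul(2, o), Mul(o, Pow(Add(8, o), 2)))) (Function('p')(o) = Mul(Add(o, Add(Add(Pow(o, 2), Mul(Pow(Add(8, o), 2), o)), o)), Pow(Add(3, o), -1)) = Mul(Add(o, Add(Add(Pow(o, 2), Mul(o, Pow(Add(8, o), 2))), o)), Pow(Add(3, o), -1)) = Mul(Add(o, Add(o, Pow(o, 2), Mul(o, Pow(Add(8, o), 2)))), Pow(Add(3, o), -1)) = Mul(Add(Pow(o, 2), Mul(2, o), Mul(o, Pow(Add(8, o), 2))), Pow(Add(3, o), -1)) = Mul(Pow(Add(3, o), -1), Add(Pow(o, 2), Mul(2, o), Mul(o, Pow(Add(8, o), 2)))))
Add(Mul(-47533, Pow(Function('p')(Function('X')(-2, 11)), -1)), Mul(-4178, Pow(3369, -1))) = Add(Mul(-47533, Pow(Mul(Add(6, Mul(-1, 11)), Pow(Add(3, Add(6, Mul(-1, 11))), -1), Add(2, Add(6, Mul(-1, 11)), Pow(Add(8, Add(6, Mul(-1, 11))), 2))), -1)), Mul(-4178, Pow(3369, -1))) = Add(Mul(-47533, Pow(Mul(Add(6, -11), Pow(Add(3, Add(6, -11)), -1), Add(2, Add(6, -11), Pow(Add(8, Add(6, -11)), 2))), -1)), Mul(-4178, Rational(1, 3369))) = Add(Mul(-47533, Pow(Mul(-5, Pow(Add(3, -5), -1), Add(2, -5, Pow(Add(8, -5), 2))), -1)), Rational(-4178, 3369)) = Add(Mul(-47533, Pow(Mul(-5, Pow(-2, -1), Add(2, -5, Pow(3, 2))), -1)), Rational(-4178, 3369)) = Add(Mul(-47533, Pow(Mul(-5, Rational(-1, 2), Add(2, -5, 9)), -1)), Rational(-4178, 3369)) = Add(Mul(-47533, Pow(Mul(-5, Rational(-1, 2), 6), -1)), Rational(-4178, 3369)) = Add(Mul(-47533, Pow(15, -1)), Rational(-4178, 3369)) = Add(Mul(-47533, Rational(1, 15)), Rational(-4178, 3369)) = Add(Rational(-47533, 15), Rational(-4178, 3369)) = Rational(-53400449, 16845)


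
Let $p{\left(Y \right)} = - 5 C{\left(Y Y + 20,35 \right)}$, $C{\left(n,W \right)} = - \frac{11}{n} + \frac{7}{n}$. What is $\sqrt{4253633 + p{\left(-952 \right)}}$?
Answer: $\frac{\sqrt{218377050039138018}}{226581} \approx 2062.4$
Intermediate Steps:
$C{\left(n,W \right)} = - \frac{4}{n}$
$p{\left(Y \right)} = \frac{20}{20 + Y^{2}}$ ($p{\left(Y \right)} = - 5 \left(- \frac{4}{Y Y + 20}\right) = - 5 \left(- \frac{4}{Y^{2} + 20}\right) = - 5 \left(- \frac{4}{20 + Y^{2}}\right) = \frac{20}{20 + Y^{2}}$)
$\sqrt{4253633 + p{\left(-952 \right)}} = \sqrt{4253633 + \frac{20}{20 + \left(-952\right)^{2}}} = \sqrt{4253633 + \frac{20}{20 + 906304}} = \sqrt{4253633 + \frac{20}{906324}} = \sqrt{4253633 + 20 \cdot \frac{1}{906324}} = \sqrt{4253633 + \frac{5}{226581}} = \sqrt{\frac{963792418778}{226581}} = \frac{\sqrt{218377050039138018}}{226581}$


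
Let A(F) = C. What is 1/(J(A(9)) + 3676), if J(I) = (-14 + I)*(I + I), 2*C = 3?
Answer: 2/7277 ≈ 0.00027484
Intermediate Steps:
C = 3/2 (C = (½)*3 = 3/2 ≈ 1.5000)
A(F) = 3/2
J(I) = 2*I*(-14 + I) (J(I) = (-14 + I)*(2*I) = 2*I*(-14 + I))
1/(J(A(9)) + 3676) = 1/(2*(3/2)*(-14 + 3/2) + 3676) = 1/(2*(3/2)*(-25/2) + 3676) = 1/(-75/2 + 3676) = 1/(7277/2) = 2/7277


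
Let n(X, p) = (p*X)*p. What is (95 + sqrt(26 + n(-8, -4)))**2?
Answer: (95 + I*sqrt(102))**2 ≈ 8923.0 + 1918.9*I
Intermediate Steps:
n(X, p) = X*p**2 (n(X, p) = (X*p)*p = X*p**2)
(95 + sqrt(26 + n(-8, -4)))**2 = (95 + sqrt(26 - 8*(-4)**2))**2 = (95 + sqrt(26 - 8*16))**2 = (95 + sqrt(26 - 128))**2 = (95 + sqrt(-102))**2 = (95 + I*sqrt(102))**2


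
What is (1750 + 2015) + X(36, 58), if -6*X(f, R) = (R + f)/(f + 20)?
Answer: 632473/168 ≈ 3764.7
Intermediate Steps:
X(f, R) = -(R + f)/(6*(20 + f)) (X(f, R) = -(R + f)/(6*(f + 20)) = -(R + f)/(6*(20 + f)))
(1750 + 2015) + X(36, 58) = (1750 + 2015) + (-1*58 - 1*36)/(6*(20 + 36)) = 3765 + (1/6)*(-58 - 36)/56 = 3765 + (1/6)*(1/56)*(-94) = 3765 - 47/168 = 632473/168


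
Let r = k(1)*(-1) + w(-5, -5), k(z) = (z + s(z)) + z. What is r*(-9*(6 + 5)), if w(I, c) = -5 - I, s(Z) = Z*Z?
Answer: 297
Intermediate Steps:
s(Z) = Z²
k(z) = z² + 2*z (k(z) = (z + z²) + z = z² + 2*z)
r = -3 (r = (1*(2 + 1))*(-1) + (-5 - 1*(-5)) = (1*3)*(-1) + (-5 + 5) = 3*(-1) + 0 = -3 + 0 = -3)
r*(-9*(6 + 5)) = -(-27)*(6 + 5) = -(-27)*11 = -3*(-99) = 297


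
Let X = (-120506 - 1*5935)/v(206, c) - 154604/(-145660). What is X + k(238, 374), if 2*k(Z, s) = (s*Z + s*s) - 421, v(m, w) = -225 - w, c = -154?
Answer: 599907618627/5170930 ≈ 1.1602e+5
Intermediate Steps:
k(Z, s) = -421/2 + s²/2 + Z*s/2 (k(Z, s) = ((s*Z + s*s) - 421)/2 = ((Z*s + s²) - 421)/2 = ((s² + Z*s) - 421)/2 = (-421 + s² + Z*s)/2 = -421/2 + s²/2 + Z*s/2)
X = 4607093236/2585465 (X = (-120506 - 1*5935)/(-225 - 1*(-154)) - 154604/(-145660) = (-120506 - 5935)/(-225 + 154) - 154604*(-1/145660) = -126441/(-71) + 38651/36415 = -126441*(-1/71) + 38651/36415 = 126441/71 + 38651/36415 = 4607093236/2585465 ≈ 1781.9)
X + k(238, 374) = 4607093236/2585465 + (-421/2 + (½)*374² + (½)*238*374) = 4607093236/2585465 + (-421/2 + (½)*139876 + 44506) = 4607093236/2585465 + (-421/2 + 69938 + 44506) = 4607093236/2585465 + 228467/2 = 599907618627/5170930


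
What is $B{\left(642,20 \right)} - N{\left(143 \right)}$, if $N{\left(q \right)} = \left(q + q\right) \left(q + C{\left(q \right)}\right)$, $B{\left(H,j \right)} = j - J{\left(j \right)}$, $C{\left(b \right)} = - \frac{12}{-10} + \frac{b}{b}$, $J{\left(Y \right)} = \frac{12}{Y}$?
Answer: $- \frac{207539}{5} \approx -41508.0$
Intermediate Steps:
$C{\left(b \right)} = \frac{11}{5}$ ($C{\left(b \right)} = \left(-12\right) \left(- \frac{1}{10}\right) + 1 = \frac{6}{5} + 1 = \frac{11}{5}$)
$B{\left(H,j \right)} = j - \frac{12}{j}$
$N{\left(q \right)} = 2 q \left(\frac{11}{5} + q\right)$ ($N{\left(q \right)} = \left(q + q\right) \left(q + \frac{11}{5}\right) = 2 q \left(\frac{11}{5} + q\right)$)
$B{\left(642,20 \right)} - N{\left(143 \right)} = \left(20 - \frac{12}{20}\right) - \frac{2}{5} \cdot 143 \left(11 + 5 \cdot 143\right) = \left(20 - \frac{3}{5}\right) - \frac{2}{5} \cdot 143 \left(11 + 715\right) = \left(20 - \frac{3}{5}\right) - \frac{2}{5} \cdot 143 \cdot 726 = \frac{97}{5} - \frac{207636}{5} = - \frac{207539}{5}$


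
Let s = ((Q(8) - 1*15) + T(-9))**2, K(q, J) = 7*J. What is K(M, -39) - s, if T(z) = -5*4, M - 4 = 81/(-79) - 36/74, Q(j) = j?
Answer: -1002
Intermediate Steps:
M = 7273/2923 (M = 4 + (81/(-79) - 36/74) = 4 + (81*(-1/79) - 36*1/74) = 4 + (-81/79 - 18/37) = 4 - 4419/2923 = 7273/2923 ≈ 2.4882)
T(z) = -20
s = 729 (s = ((8 - 1*15) - 20)**2 = ((8 - 15) - 20)**2 = (-7 - 20)**2 = (-27)**2 = 729)
K(M, -39) - s = 7*(-39) - 1*729 = -273 - 729 = -1002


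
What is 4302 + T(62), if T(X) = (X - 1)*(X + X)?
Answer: 11866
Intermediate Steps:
T(X) = 2*X*(-1 + X) (T(X) = (-1 + X)*(2*X) = 2*X*(-1 + X))
4302 + T(62) = 4302 + 2*62*(-1 + 62) = 4302 + 2*62*61 = 4302 + 7564 = 11866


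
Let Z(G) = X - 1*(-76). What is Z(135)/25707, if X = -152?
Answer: -4/1353 ≈ -0.0029564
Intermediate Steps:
Z(G) = -76 (Z(G) = -152 - 1*(-76) = -152 + 76 = -76)
Z(135)/25707 = -76/25707 = -76*1/25707 = -4/1353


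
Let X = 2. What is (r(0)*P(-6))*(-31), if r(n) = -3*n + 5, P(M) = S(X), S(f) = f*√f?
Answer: -310*√2 ≈ -438.41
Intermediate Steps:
S(f) = f^(3/2)
P(M) = 2*√2 (P(M) = 2^(3/2) = 2*√2)
r(n) = 5 - 3*n
(r(0)*P(-6))*(-31) = ((5 - 3*0)*(2*√2))*(-31) = ((5 + 0)*(2*√2))*(-31) = (5*(2*√2))*(-31) = (10*√2)*(-31) = -310*√2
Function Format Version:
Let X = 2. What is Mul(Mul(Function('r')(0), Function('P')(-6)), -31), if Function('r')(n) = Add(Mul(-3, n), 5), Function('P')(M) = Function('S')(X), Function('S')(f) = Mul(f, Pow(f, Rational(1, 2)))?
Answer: Mul(-310, Pow(2, Rational(1, 2))) ≈ -438.41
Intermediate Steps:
Function('S')(f) = Pow(f, Rational(3, 2))
Function('P')(M) = Mul(2, Pow(2, Rational(1, 2))) (Function('P')(M) = Pow(2, Rational(3, 2)) = Mul(2, Pow(2, Rational(1, 2))))
Function('r')(n) = Add(5, Mul(-3, n))
Mul(Mul(Function('r')(0), Function('P')(-6)), -31) = Mul(Mul(Add(5, Mul(-3, 0)), Mul(2, Pow(2, Rational(1, 2)))), -31) = Mul(Mul(Add(5, 0), Mul(2, Pow(2, Rational(1, 2)))), -31) = Mul(Mul(5, Mul(2, Pow(2, Rational(1, 2)))), -31) = Mul(Mul(10, Pow(2, Rational(1, 2))), -31) = Mul(-310, Pow(2, Rational(1, 2)))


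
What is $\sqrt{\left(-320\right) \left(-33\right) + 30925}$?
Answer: $\sqrt{41485} \approx 203.68$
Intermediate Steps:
$\sqrt{\left(-320\right) \left(-33\right) + 30925} = \sqrt{10560 + 30925} = \sqrt{41485}$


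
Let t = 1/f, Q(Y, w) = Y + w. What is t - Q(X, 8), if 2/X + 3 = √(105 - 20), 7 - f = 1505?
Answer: -114981/14231 - √85/38 ≈ -8.3222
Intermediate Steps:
f = -1498 (f = 7 - 1*1505 = 7 - 1505 = -1498)
X = 2/(-3 + √85) (X = 2/(-3 + √(105 - 20)) = 2/(-3 + √85) ≈ 0.32157)
t = -1/1498 (t = 1/(-1498) = -1/1498 ≈ -0.00066756)
t - Q(X, 8) = -1/1498 - ((3/38 + √85/38) + 8) = -1/1498 - (307/38 + √85/38) = -1/1498 + (-307/38 - √85/38) = -114981/14231 - √85/38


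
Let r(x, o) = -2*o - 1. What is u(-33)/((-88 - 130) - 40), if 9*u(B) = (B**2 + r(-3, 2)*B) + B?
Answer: -407/774 ≈ -0.52584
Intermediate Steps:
r(x, o) = -1 - 2*o
u(B) = -4*B/9 + B**2/9 (u(B) = ((B**2 + (-1 - 2*2)*B) + B)/9 = ((B**2 + (-1 - 4)*B) + B)/9 = ((B**2 - 5*B) + B)/9 = (B**2 - 4*B)/9 = -4*B/9 + B**2/9)
u(-33)/((-88 - 130) - 40) = ((1/9)*(-33)*(-4 - 33))/((-88 - 130) - 40) = ((1/9)*(-33)*(-37))/(-218 - 40) = (407/3)/(-258) = -1/258*407/3 = -407/774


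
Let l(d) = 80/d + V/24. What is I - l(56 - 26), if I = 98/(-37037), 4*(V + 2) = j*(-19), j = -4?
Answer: -142969/42328 ≈ -3.3776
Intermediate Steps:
V = 17 (V = -2 + (-4*(-19))/4 = -2 + (¼)*76 = -2 + 19 = 17)
I = -14/5291 (I = 98*(-1/37037) = -14/5291 ≈ -0.0026460)
l(d) = 17/24 + 80/d (l(d) = 80/d + 17/24 = 17/24 + 80/d)
I - l(56 - 26) = -14/5291 - (17/24 + 80/(56 - 26)) = -14/5291 - (17/24 + 80/30) = -14/5291 - (17/24 + 80*(1/30)) = -14/5291 - (17/24 + 8/3) = -14/5291 - 1*27/8 = -14/5291 - 27/8 = -142969/42328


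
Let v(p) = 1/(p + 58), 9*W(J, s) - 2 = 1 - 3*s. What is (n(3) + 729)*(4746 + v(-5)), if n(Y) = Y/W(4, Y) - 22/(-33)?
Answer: 1094446189/318 ≈ 3.4417e+6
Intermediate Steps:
W(J, s) = ⅓ - s/3 (W(J, s) = 2/9 + (1 - 3*s)/9 = 2/9 + (⅑ - s/3) = ⅓ - s/3)
v(p) = 1/(58 + p)
n(Y) = ⅔ + Y/(⅓ - Y/3) (n(Y) = Y/(⅓ - Y/3) - 22/(-33) = Y/(⅓ - Y/3) - 22*(-1/33) = Y/(⅓ - Y/3) + ⅔ = ⅔ + Y/(⅓ - Y/3))
(n(3) + 729)*(4746 + v(-5)) = ((-2 - 7*3)/(3*(-1 + 3)) + 729)*(4746 + 1/(58 - 5)) = ((⅓)*(-2 - 21)/2 + 729)*(4746 + 1/53) = ((⅓)*(½)*(-23) + 729)*(4746 + 1/53) = (-23/6 + 729)*(251539/53) = (4351/6)*(251539/53) = 1094446189/318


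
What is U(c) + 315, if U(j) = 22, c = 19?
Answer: 337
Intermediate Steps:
U(c) + 315 = 22 + 315 = 337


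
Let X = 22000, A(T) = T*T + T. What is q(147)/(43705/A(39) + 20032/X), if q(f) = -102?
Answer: -43758000/12409499 ≈ -3.5262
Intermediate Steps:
A(T) = T + T² (A(T) = T² + T = T + T²)
q(147)/(43705/A(39) + 20032/X) = -102/(43705/((39*(1 + 39))) + 20032/22000) = -102/(43705/((39*40)) + 20032*(1/22000)) = -102/(43705/1560 + 1252/1375) = -102/(43705*(1/1560) + 1252/1375) = -102/(8741/312 + 1252/1375) = -102/12409499/429000 = -102*429000/12409499 = -43758000/12409499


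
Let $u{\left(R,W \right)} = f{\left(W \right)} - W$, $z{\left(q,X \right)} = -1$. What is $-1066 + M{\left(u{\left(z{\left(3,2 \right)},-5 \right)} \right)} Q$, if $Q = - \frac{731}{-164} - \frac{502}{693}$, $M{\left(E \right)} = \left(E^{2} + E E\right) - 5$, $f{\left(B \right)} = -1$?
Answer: $- \frac{12188683}{12628} \approx -965.21$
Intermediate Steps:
$u{\left(R,W \right)} = -1 - W$
$M{\left(E \right)} = -5 + 2 E^{2}$ ($M{\left(E \right)} = \left(E^{2} + E^{2}\right) - 5 = 2 E^{2} - 5 = -5 + 2 E^{2}$)
$Q = \frac{424255}{113652}$ ($Q = \left(-731\right) \left(- \frac{1}{164}\right) - \frac{502}{693} = \frac{731}{164} - \frac{502}{693} = \frac{424255}{113652} \approx 3.7329$)
$-1066 + M{\left(u{\left(z{\left(3,2 \right)},-5 \right)} \right)} Q = -1066 + \left(-5 + 2 \left(-1 - -5\right)^{2}\right) \frac{424255}{113652} = -1066 + \left(-5 + 2 \left(-1 + 5\right)^{2}\right) \frac{424255}{113652} = -1066 + \left(-5 + 2 \cdot 4^{2}\right) \frac{424255}{113652} = -1066 + \left(-5 + 2 \cdot 16\right) \frac{424255}{113652} = -1066 + \left(-5 + 32\right) \frac{424255}{113652} = -1066 + 27 \cdot \frac{424255}{113652} = -1066 + \frac{1272765}{12628} = - \frac{12188683}{12628}$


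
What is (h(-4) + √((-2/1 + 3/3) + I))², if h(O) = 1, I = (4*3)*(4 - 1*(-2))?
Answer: (1 + √71)² ≈ 88.852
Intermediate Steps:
I = 72 (I = 12*(4 + 2) = 12*6 = 72)
(h(-4) + √((-2/1 + 3/3) + I))² = (1 + √((-2/1 + 3/3) + 72))² = (1 + √((-2*1 + 3*(⅓)) + 72))² = (1 + √((-2 + 1) + 72))² = (1 + √(-1 + 72))² = (1 + √71)²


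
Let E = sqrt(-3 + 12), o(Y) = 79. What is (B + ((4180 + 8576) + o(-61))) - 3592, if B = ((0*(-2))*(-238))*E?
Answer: 9243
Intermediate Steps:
E = 3 (E = sqrt(9) = 3)
B = 0 (B = ((0*(-2))*(-238))*3 = (0*(-238))*3 = 0*3 = 0)
(B + ((4180 + 8576) + o(-61))) - 3592 = (0 + ((4180 + 8576) + 79)) - 3592 = (0 + (12756 + 79)) - 3592 = (0 + 12835) - 3592 = 12835 - 3592 = 9243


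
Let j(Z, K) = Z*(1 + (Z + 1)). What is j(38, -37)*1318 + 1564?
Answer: 2004924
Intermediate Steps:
j(Z, K) = Z*(2 + Z) (j(Z, K) = Z*(1 + (1 + Z)) = Z*(2 + Z))
j(38, -37)*1318 + 1564 = (38*(2 + 38))*1318 + 1564 = (38*40)*1318 + 1564 = 1520*1318 + 1564 = 2003360 + 1564 = 2004924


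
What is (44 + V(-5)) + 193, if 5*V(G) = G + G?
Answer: 235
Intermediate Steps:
V(G) = 2*G/5 (V(G) = (G + G)/5 = (2*G)/5 = 2*G/5)
(44 + V(-5)) + 193 = (44 + (2/5)*(-5)) + 193 = (44 - 2) + 193 = 42 + 193 = 235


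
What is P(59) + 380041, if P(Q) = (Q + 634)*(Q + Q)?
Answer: 461815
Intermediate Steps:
P(Q) = 2*Q*(634 + Q) (P(Q) = (634 + Q)*(2*Q) = 2*Q*(634 + Q))
P(59) + 380041 = 2*59*(634 + 59) + 380041 = 2*59*693 + 380041 = 81774 + 380041 = 461815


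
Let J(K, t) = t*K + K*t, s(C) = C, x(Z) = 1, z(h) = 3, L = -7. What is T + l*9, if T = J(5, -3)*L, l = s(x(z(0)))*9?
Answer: 291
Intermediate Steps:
J(K, t) = 2*K*t (J(K, t) = K*t + K*t = 2*K*t)
l = 9 (l = 1*9 = 9)
T = 210 (T = (2*5*(-3))*(-7) = -30*(-7) = 210)
T + l*9 = 210 + 9*9 = 210 + 81 = 291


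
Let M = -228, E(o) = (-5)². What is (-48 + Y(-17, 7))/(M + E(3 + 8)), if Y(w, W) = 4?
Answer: 44/203 ≈ 0.21675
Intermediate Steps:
E(o) = 25
(-48 + Y(-17, 7))/(M + E(3 + 8)) = (-48 + 4)/(-228 + 25) = -44/(-203) = -44*(-1/203) = 44/203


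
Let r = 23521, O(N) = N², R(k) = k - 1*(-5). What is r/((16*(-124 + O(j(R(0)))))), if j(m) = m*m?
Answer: 23521/8016 ≈ 2.9343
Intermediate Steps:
R(k) = 5 + k (R(k) = k + 5 = 5 + k)
j(m) = m²
r/((16*(-124 + O(j(R(0)))))) = 23521/((16*(-124 + ((5 + 0)²)²))) = 23521/((16*(-124 + (5²)²))) = 23521/((16*(-124 + 25²))) = 23521/((16*(-124 + 625))) = 23521/((16*501)) = 23521/8016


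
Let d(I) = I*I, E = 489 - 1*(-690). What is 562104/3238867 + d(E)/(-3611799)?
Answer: -274661250939/1299792954637 ≈ -0.21131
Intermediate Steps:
E = 1179 (E = 489 + 690 = 1179)
d(I) = I²
562104/3238867 + d(E)/(-3611799) = 562104/3238867 + 1179²/(-3611799) = 562104*(1/3238867) + 1390041*(-1/3611799) = 562104/3238867 - 154449/401311 = -274661250939/1299792954637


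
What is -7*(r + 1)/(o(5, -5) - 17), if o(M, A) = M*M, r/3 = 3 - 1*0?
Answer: -35/4 ≈ -8.7500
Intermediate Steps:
r = 9 (r = 3*(3 - 1*0) = 3*(3 + 0) = 3*3 = 9)
o(M, A) = M²
-7*(r + 1)/(o(5, -5) - 17) = -7*(9 + 1)/(5² - 17) = -70/(25 - 17) = -70/8 = -7*5/4 = -35/4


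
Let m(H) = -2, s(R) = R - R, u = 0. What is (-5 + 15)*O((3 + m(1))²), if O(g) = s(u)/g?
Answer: 0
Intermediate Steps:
s(R) = 0
O(g) = 0 (O(g) = 0/g = 0)
(-5 + 15)*O((3 + m(1))²) = (-5 + 15)*0 = 10*0 = 0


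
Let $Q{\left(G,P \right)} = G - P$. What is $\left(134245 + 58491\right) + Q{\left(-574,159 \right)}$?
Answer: $192003$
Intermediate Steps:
$\left(134245 + 58491\right) + Q{\left(-574,159 \right)} = \left(134245 + 58491\right) - 733 = 192736 - 733 = 192003$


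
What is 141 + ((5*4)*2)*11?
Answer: 581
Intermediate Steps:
141 + ((5*4)*2)*11 = 141 + (20*2)*11 = 141 + 40*11 = 141 + 440 = 581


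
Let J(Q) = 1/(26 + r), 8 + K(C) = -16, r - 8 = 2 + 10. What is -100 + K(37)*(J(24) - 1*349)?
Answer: 190336/23 ≈ 8275.5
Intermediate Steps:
r = 20 (r = 8 + (2 + 10) = 8 + 12 = 20)
K(C) = -24 (K(C) = -8 - 16 = -24)
J(Q) = 1/46 (J(Q) = 1/(26 + 20) = 1/46)
-100 + K(37)*(J(24) - 1*349) = -100 - 24*(1/46 - 1*349) = -100 - 24*(1/46 - 349) = -100 - 24*(-16053/46) = -100 + 192636/23 = 190336/23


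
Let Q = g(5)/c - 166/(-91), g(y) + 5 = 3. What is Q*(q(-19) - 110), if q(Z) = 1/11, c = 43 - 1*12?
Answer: -14892/77 ≈ -193.40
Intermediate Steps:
g(y) = -2 (g(y) = -5 + 3 = -2)
c = 31 (c = 43 - 12 = 31)
q(Z) = 1/11
Q = 4964/2821 (Q = -2/31 - 166/(-91) = -2*1/31 - 166*(-1/91) = -2/31 + 166/91 = 4964/2821 ≈ 1.7597)
Q*(q(-19) - 110) = 4964*(1/11 - 110)/2821 = (4964/2821)*(-1209/11) = -14892/77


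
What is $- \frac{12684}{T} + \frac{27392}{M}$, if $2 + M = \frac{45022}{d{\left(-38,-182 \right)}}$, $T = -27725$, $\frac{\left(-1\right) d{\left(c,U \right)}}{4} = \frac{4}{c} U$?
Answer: $- \frac{109486224148}{2379719925} \approx -46.008$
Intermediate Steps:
$d{\left(c,U \right)} = - \frac{16 U}{c}$ ($d{\left(c,U \right)} = - 4 \frac{4}{c} U = - 4 \frac{4 U}{c} = - \frac{16 U}{c}$)
$M = - \frac{429165}{728}$ ($M = -2 + \frac{45022}{\left(-16\right) \left(-182\right) \frac{1}{-38}} = -2 + \frac{45022}{\left(-16\right) \left(-182\right) \left(- \frac{1}{38}\right)} = -2 + \frac{45022}{- \frac{1456}{19}} = -2 + 45022 \left(- \frac{19}{1456}\right) = -2 - \frac{427709}{728} = - \frac{429165}{728} \approx -589.51$)
$- \frac{12684}{T} + \frac{27392}{M} = - \frac{12684}{-27725} + \frac{27392}{- \frac{429165}{728}} = \left(-12684\right) \left(- \frac{1}{27725}\right) + 27392 \left(- \frac{728}{429165}\right) = \frac{12684}{27725} - \frac{19941376}{429165} = - \frac{109486224148}{2379719925}$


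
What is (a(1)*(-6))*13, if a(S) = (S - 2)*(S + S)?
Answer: 156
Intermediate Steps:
a(S) = 2*S*(-2 + S) (a(S) = (-2 + S)*(2*S) = 2*S*(-2 + S))
(a(1)*(-6))*13 = ((2*1*(-2 + 1))*(-6))*13 = ((2*1*(-1))*(-6))*13 = -2*(-6)*13 = 12*13 = 156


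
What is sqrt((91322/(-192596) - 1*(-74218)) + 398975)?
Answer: sqrt(4388058523056194)/96298 ≈ 687.89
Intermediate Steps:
sqrt((91322/(-192596) - 1*(-74218)) + 398975) = sqrt((91322*(-1/192596) + 74218) + 398975) = sqrt((-45661/96298 + 74218) + 398975) = sqrt(7146999303/96298 + 398975) = sqrt(45567493853/96298) = sqrt(4388058523056194)/96298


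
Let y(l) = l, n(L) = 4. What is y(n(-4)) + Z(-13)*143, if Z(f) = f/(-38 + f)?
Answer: 2063/51 ≈ 40.451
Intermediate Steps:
Z(f) = f/(-38 + f)
y(n(-4)) + Z(-13)*143 = 4 - 13/(-38 - 13)*143 = 4 - 13/(-51)*143 = 4 - 13*(-1/51)*143 = 4 + (13/51)*143 = 4 + 1859/51 = 2063/51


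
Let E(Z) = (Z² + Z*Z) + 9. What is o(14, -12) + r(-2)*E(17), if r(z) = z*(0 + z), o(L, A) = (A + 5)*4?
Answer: 2320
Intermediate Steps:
o(L, A) = 20 + 4*A (o(L, A) = (5 + A)*4 = 20 + 4*A)
E(Z) = 9 + 2*Z² (E(Z) = (Z² + Z²) + 9 = 2*Z² + 9 = 9 + 2*Z²)
r(z) = z² (r(z) = z*z = z²)
o(14, -12) + r(-2)*E(17) = (20 + 4*(-12)) + (-2)²*(9 + 2*17²) = (20 - 48) + 4*(9 + 2*289) = -28 + 4*(9 + 578) = -28 + 4*587 = -28 + 2348 = 2320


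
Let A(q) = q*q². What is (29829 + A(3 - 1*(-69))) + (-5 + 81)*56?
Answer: 407333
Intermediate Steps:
A(q) = q³
(29829 + A(3 - 1*(-69))) + (-5 + 81)*56 = (29829 + (3 - 1*(-69))³) + (-5 + 81)*56 = (29829 + (3 + 69)³) + 76*56 = (29829 + 72³) + 4256 = (29829 + 373248) + 4256 = 403077 + 4256 = 407333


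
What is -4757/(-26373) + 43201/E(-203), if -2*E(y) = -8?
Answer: 1139359001/105492 ≈ 10800.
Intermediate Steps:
E(y) = 4 (E(y) = -1/2*(-8) = 4)
-4757/(-26373) + 43201/E(-203) = -4757/(-26373) + 43201/4 = -4757*(-1/26373) + 43201*(1/4) = 4757/26373 + 43201/4 = 1139359001/105492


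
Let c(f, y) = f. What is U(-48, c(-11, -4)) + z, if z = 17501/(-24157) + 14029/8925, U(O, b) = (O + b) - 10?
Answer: -123477163/1811775 ≈ -68.153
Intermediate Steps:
U(O, b) = -10 + O + b
z = 1535312/1811775 (z = 17501*(-1/24157) + 14029*(1/8925) = -17501/24157 + 14029/8925 = 1535312/1811775 ≈ 0.84741)
U(-48, c(-11, -4)) + z = (-10 - 48 - 11) + 1535312/1811775 = -69 + 1535312/1811775 = -123477163/1811775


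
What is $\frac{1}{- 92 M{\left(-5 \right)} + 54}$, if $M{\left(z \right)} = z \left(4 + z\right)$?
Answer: $- \frac{1}{406} \approx -0.0024631$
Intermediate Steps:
$\frac{1}{- 92 M{\left(-5 \right)} + 54} = \frac{1}{- 92 \left(- 5 \left(4 - 5\right)\right) + 54} = \frac{1}{- 92 \left(\left(-5\right) \left(-1\right)\right) + 54} = \frac{1}{\left(-92\right) 5 + 54} = \frac{1}{-460 + 54} = \frac{1}{-406} = - \frac{1}{406}$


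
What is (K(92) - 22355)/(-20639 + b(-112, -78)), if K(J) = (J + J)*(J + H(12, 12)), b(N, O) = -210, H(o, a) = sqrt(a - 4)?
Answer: 5427/20849 - 368*sqrt(2)/20849 ≈ 0.23534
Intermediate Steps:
H(o, a) = sqrt(-4 + a)
K(J) = 2*J*(J + 2*sqrt(2)) (K(J) = (J + J)*(J + sqrt(-4 + 12)) = (2*J)*(J + sqrt(8)) = (2*J)*(J + 2*sqrt(2)) = 2*J*(J + 2*sqrt(2)))
(K(92) - 22355)/(-20639 + b(-112, -78)) = (2*92*(92 + 2*sqrt(2)) - 22355)/(-20639 - 210) = ((16928 + 368*sqrt(2)) - 22355)/(-20849) = (-5427 + 368*sqrt(2))*(-1/20849) = 5427/20849 - 368*sqrt(2)/20849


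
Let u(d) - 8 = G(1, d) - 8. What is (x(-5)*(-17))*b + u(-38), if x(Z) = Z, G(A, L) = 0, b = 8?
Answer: 680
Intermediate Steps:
u(d) = 0 (u(d) = 8 + (0 - 8) = 8 - 8 = 0)
(x(-5)*(-17))*b + u(-38) = -5*(-17)*8 + 0 = 85*8 + 0 = 680 + 0 = 680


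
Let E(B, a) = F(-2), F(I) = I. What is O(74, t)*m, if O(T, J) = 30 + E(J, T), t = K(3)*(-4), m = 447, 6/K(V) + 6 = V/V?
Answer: 12516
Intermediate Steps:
K(V) = -6/5 (K(V) = 6/(-6 + V/V) = 6/(-6 + 1) = 6/(-5) = 6*(-⅕) = -6/5)
E(B, a) = -2
t = 24/5 (t = -6/5*(-4) = 24/5 ≈ 4.8000)
O(T, J) = 28 (O(T, J) = 30 - 2 = 28)
O(74, t)*m = 28*447 = 12516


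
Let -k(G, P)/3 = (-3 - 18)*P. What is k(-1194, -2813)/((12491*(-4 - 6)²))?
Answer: -177219/1249100 ≈ -0.14188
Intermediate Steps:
k(G, P) = 63*P (k(G, P) = -3*(-3 - 18)*P = -(-63)*P = 63*P)
k(-1194, -2813)/((12491*(-4 - 6)²)) = (63*(-2813))/((12491*(-4 - 6)²)) = -177219/(12491*(-10)²) = -177219/(12491*100) = -177219/1249100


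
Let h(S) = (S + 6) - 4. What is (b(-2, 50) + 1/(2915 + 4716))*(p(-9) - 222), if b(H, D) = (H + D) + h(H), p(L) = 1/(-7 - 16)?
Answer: -1870637923/175513 ≈ -10658.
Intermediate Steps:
h(S) = 2 + S (h(S) = (6 + S) - 4 = 2 + S)
p(L) = -1/23 (p(L) = 1/(-23) = -1/23)
b(H, D) = 2 + D + 2*H (b(H, D) = (H + D) + (2 + H) = (D + H) + (2 + H) = 2 + D + 2*H)
(b(-2, 50) + 1/(2915 + 4716))*(p(-9) - 222) = ((2 + 50 + 2*(-2)) + 1/(2915 + 4716))*(-1/23 - 222) = ((2 + 50 - 4) + 1/7631)*(-5107/23) = (48 + 1/7631)*(-5107/23) = (366289/7631)*(-5107/23) = -1870637923/175513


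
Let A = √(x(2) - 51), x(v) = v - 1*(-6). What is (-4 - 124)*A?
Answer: -128*I*√43 ≈ -839.35*I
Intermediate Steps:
x(v) = 6 + v (x(v) = v + 6 = 6 + v)
A = I*√43 (A = √((6 + 2) - 51) = √(8 - 51) = √(-43) = I*√43 ≈ 6.5574*I)
(-4 - 124)*A = (-4 - 124)*(I*√43) = -128*I*√43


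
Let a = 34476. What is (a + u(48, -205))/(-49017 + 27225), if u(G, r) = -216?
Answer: -2855/1816 ≈ -1.5721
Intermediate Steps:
(a + u(48, -205))/(-49017 + 27225) = (34476 - 216)/(-49017 + 27225) = 34260/(-21792) = 34260*(-1/21792) = -2855/1816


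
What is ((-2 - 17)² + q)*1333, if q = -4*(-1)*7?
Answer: 518537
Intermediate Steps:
q = 28 (q = 4*7 = 28)
((-2 - 17)² + q)*1333 = ((-2 - 17)² + 28)*1333 = ((-19)² + 28)*1333 = (361 + 28)*1333 = 389*1333 = 518537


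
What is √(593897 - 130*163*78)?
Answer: I*√1058923 ≈ 1029.0*I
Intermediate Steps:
√(593897 - 130*163*78) = √(593897 - 21190*78) = √(593897 - 1652820) = √(-1058923) = I*√1058923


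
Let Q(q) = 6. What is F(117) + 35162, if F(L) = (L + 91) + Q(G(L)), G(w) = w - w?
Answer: 35376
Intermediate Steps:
G(w) = 0
F(L) = 97 + L (F(L) = (L + 91) + 6 = (91 + L) + 6 = 97 + L)
F(117) + 35162 = (97 + 117) + 35162 = 214 + 35162 = 35376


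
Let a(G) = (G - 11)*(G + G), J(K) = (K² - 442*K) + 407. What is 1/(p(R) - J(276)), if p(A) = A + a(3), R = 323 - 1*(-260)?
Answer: 1/45944 ≈ 2.1766e-5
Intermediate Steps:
R = 583 (R = 323 + 260 = 583)
J(K) = 407 + K² - 442*K
a(G) = 2*G*(-11 + G) (a(G) = (-11 + G)*(2*G) = 2*G*(-11 + G))
p(A) = -48 + A (p(A) = A + 2*3*(-11 + 3) = A + 2*3*(-8) = A - 48 = -48 + A)
1/(p(R) - J(276)) = 1/((-48 + 583) - (407 + 276² - 442*276)) = 1/(535 - (407 + 76176 - 121992)) = 1/(535 - 1*(-45409)) = 1/(535 + 45409) = 1/45944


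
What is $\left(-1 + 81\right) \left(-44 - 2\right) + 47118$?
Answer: $43438$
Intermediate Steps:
$\left(-1 + 81\right) \left(-44 - 2\right) + 47118 = 80 \left(-44 - 2\right) + 47118 = 80 \left(-46\right) + 47118 = -3680 + 47118 = 43438$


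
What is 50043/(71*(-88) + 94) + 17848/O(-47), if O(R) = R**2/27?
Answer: 2855042997/13594186 ≈ 210.02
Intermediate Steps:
O(R) = R**2/27 (O(R) = R**2*(1/27) = R**2/27)
50043/(71*(-88) + 94) + 17848/O(-47) = 50043/(71*(-88) + 94) + 17848/(((1/27)*(-47)**2)) = 50043/(-6248 + 94) + 17848/(((1/27)*2209)) = 50043/(-6154) + 17848/(2209/27) = 50043*(-1/6154) + 17848*(27/2209) = -50043/6154 + 481896/2209 = 2855042997/13594186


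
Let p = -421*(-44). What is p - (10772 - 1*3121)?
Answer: 10873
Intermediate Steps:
p = 18524
p - (10772 - 1*3121) = 18524 - (10772 - 1*3121) = 18524 - (10772 - 3121) = 18524 - 1*7651 = 18524 - 7651 = 10873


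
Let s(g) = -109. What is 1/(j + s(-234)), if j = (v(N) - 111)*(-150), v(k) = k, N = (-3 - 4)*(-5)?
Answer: 1/11291 ≈ 8.8566e-5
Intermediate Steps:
N = 35 (N = -7*(-5) = 35)
j = 11400 (j = (35 - 111)*(-150) = -76*(-150) = 11400)
1/(j + s(-234)) = 1/(11400 - 109) = 1/11291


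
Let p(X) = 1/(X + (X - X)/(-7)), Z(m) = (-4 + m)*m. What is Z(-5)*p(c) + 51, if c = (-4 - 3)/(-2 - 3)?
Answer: 582/7 ≈ 83.143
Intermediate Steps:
c = 7/5 (c = -7/(-5) = -7*(-⅕) = 7/5 ≈ 1.4000)
Z(m) = m*(-4 + m)
p(X) = 1/X (p(X) = 1/(X + 0*(-⅐)) = 1/(X + 0) = 1/X)
Z(-5)*p(c) + 51 = (-5*(-4 - 5))/(7/5) + 51 = -5*(-9)*(5/7) + 51 = 45*(5/7) + 51 = 225/7 + 51 = 582/7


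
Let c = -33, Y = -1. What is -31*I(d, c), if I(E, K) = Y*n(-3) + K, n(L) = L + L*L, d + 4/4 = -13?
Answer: 1209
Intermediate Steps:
d = -14 (d = -1 - 13 = -14)
n(L) = L + L²
I(E, K) = -6 + K (I(E, K) = -(-3)*(1 - 3) + K = -(-3)*(-2) + K = -1*6 + K = -6 + K)
-31*I(d, c) = -31*(-6 - 33) = -31*(-39) = 1209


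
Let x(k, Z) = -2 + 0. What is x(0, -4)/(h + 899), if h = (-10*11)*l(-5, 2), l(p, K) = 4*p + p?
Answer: -2/3649 ≈ -0.00054810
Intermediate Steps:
l(p, K) = 5*p
x(k, Z) = -2
h = 2750 (h = (-10*11)*(5*(-5)) = -110*(-25) = 2750)
x(0, -4)/(h + 899) = -2/(2750 + 899) = -2/3649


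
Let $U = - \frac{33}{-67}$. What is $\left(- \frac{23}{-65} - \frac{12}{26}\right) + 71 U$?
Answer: $\frac{151826}{4355} \approx 34.862$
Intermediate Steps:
$U = \frac{33}{67}$ ($U = \left(-33\right) \left(- \frac{1}{67}\right) = \frac{33}{67} \approx 0.49254$)
$\left(- \frac{23}{-65} - \frac{12}{26}\right) + 71 U = \left(- \frac{23}{-65} - \frac{12}{26}\right) + 71 \cdot \frac{33}{67} = \left(\left(-23\right) \left(- \frac{1}{65}\right) - \frac{6}{13}\right) + \frac{2343}{67} = \left(\frac{23}{65} - \frac{6}{13}\right) + \frac{2343}{67} = - \frac{7}{65} + \frac{2343}{67} = \frac{151826}{4355}$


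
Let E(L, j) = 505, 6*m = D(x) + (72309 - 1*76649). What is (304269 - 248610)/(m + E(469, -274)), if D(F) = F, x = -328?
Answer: -18553/91 ≈ -203.88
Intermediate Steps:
m = -778 (m = (-328 + (72309 - 1*76649))/6 = (-328 + (72309 - 76649))/6 = (-328 - 4340)/6 = (⅙)*(-4668) = -778)
(304269 - 248610)/(m + E(469, -274)) = (304269 - 248610)/(-778 + 505) = 55659/(-273) = 55659*(-1/273) = -18553/91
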